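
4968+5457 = 10425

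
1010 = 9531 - 8521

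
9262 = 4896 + 4366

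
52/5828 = 13/1457  =  0.01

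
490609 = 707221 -216612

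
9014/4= 4507/2 = 2253.50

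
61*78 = 4758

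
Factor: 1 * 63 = 63  =  3^2 * 7^1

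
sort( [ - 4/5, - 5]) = [ - 5, - 4/5 ] 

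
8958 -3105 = 5853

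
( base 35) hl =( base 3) 211211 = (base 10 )616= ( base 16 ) 268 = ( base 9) 754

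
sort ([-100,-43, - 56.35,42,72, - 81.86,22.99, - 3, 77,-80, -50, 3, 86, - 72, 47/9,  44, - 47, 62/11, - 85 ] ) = [ - 100,  -  85, - 81.86, - 80,-72, - 56.35,-50,-47,  -  43, -3,3,47/9,62/11, 22.99,42 , 44, 72,77,86]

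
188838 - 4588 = 184250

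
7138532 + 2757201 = 9895733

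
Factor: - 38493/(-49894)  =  2961/3838 = 2^( - 1)*3^2*7^1*19^( - 1)*47^1*101^( - 1) 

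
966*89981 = 86921646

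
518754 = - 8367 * ( - 62 )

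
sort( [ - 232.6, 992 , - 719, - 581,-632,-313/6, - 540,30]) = [ -719, - 632, - 581, - 540, - 232.6, -313/6,  30,  992]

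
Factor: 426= 2^1*3^1*71^1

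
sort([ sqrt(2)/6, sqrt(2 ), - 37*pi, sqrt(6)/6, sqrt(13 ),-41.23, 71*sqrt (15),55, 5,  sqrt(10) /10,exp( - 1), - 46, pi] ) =[ - 37* pi,  -  46,-41.23,sqrt(2) /6, sqrt(10)/10, exp(-1), sqrt( 6)/6 , sqrt(2) , pi, sqrt( 13),5,55, 71 * sqrt( 15) ] 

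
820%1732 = 820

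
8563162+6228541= 14791703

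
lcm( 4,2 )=4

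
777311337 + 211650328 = 988961665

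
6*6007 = 36042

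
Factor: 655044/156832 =2^( - 3)*3^1*17^1 *19^1*29^( - 1) = 969/232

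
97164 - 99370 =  - 2206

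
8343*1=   8343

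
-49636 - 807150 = -856786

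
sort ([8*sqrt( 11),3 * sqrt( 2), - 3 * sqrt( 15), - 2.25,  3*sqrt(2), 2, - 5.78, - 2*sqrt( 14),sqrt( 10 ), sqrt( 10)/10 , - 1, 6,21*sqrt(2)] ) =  [-3*sqrt(15), - 2*sqrt( 14), - 5.78,-2.25, - 1,sqrt( 10 ) /10, 2,sqrt(10),3*sqrt( 2) , 3 * sqrt( 2), 6, 8*sqrt ( 11),21*sqrt( 2)]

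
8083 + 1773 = 9856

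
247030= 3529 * 70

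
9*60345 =543105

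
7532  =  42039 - 34507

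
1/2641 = 1/2641  =  0.00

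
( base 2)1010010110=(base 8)1226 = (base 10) 662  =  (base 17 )24G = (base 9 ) 815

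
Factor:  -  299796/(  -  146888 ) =249/122 =2^( - 1)*3^1 * 61^ ( - 1)*83^1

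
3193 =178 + 3015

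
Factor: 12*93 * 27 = 30132 = 2^2*3^5 * 31^1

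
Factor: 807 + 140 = 947^1 = 947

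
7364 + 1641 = 9005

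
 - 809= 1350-2159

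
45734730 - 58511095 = -12776365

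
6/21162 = 1/3527  =  0.00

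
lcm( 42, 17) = 714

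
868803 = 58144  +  810659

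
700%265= 170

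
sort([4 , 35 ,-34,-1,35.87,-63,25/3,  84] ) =[ - 63, - 34,-1, 4,25/3, 35,  35.87,84]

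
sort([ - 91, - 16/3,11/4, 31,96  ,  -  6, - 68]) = [ - 91, - 68, - 6, - 16/3,11/4,  31,96] 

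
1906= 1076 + 830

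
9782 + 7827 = 17609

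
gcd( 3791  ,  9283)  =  1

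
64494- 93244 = - 28750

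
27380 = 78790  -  51410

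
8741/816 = 10+581/816 = 10.71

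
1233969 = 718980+514989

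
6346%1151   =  591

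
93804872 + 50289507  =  144094379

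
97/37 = 97/37 = 2.62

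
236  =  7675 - 7439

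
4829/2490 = 4829/2490 = 1.94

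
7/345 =7/345  =  0.02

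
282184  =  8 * 35273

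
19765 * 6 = 118590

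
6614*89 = 588646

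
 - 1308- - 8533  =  7225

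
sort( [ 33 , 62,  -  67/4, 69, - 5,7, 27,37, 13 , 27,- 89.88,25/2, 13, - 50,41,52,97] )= [ -89.88, - 50, - 67/4, - 5, 7,25/2,13,13, 27,27,33 , 37 , 41, 52 , 62, 69, 97] 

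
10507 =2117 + 8390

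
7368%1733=436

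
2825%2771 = 54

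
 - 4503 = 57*(- 79) 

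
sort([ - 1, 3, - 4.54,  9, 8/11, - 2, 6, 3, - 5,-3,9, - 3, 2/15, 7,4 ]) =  [ - 5, - 4.54, - 3, - 3, - 2, - 1, 2/15, 8/11,3, 3,4, 6, 7,9, 9]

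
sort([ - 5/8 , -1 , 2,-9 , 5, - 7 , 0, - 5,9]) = [  -  9,-7, - 5, - 1, - 5/8,0 , 2, 5 , 9 ]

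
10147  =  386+9761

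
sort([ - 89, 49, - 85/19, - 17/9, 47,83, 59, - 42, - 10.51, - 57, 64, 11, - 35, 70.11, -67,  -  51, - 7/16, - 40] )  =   [-89, -67, - 57, - 51, - 42, - 40, - 35, - 10.51, - 85/19, - 17/9,-7/16, 11, 47, 49, 59, 64,70.11,  83]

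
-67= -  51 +  -  16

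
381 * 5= 1905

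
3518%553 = 200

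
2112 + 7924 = 10036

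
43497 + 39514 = 83011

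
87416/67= 1304  +  48/67 = 1304.72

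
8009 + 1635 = 9644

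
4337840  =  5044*860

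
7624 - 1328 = 6296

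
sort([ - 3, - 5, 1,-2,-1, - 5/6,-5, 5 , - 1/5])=[ - 5 , - 5, - 3, - 2,-1 , - 5/6,-1/5, 1, 5 ]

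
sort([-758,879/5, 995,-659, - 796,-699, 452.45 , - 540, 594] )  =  [  -  796, - 758,-699 ,-659,  -  540,879/5, 452.45 , 594,995]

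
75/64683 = 25/21561  =  0.00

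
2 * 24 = 48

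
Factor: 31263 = 3^1 * 17^1 * 613^1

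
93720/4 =23430 = 23430.00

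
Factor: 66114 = 2^1*3^2*3673^1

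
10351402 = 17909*578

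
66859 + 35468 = 102327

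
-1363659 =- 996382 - 367277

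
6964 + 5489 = 12453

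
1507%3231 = 1507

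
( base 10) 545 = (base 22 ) 12h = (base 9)665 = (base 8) 1041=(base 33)GH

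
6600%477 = 399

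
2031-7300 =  - 5269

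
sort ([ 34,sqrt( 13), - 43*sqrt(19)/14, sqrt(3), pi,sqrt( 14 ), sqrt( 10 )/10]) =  [ - 43 * sqrt( 19) /14, sqrt( 10 ) /10, sqrt( 3), pi,sqrt( 13),sqrt(14), 34 ]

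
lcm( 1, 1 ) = 1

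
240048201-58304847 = 181743354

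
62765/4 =15691 +1/4= 15691.25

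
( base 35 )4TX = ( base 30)6i8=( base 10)5948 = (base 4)1130330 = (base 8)13474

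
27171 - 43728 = -16557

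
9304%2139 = 748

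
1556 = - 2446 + 4002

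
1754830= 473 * 3710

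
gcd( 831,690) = 3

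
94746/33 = 2871+ 1/11= 2871.09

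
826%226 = 148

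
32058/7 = 32058/7 =4579.71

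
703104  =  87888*8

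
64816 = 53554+11262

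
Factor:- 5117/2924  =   - 7/4  =  - 2^ ( - 2)*7^1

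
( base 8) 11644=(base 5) 130103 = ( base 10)5028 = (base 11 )3861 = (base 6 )35140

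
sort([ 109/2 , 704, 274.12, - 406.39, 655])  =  [ -406.39, 109/2 , 274.12, 655 , 704]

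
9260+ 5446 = 14706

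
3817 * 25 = 95425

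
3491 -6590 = - 3099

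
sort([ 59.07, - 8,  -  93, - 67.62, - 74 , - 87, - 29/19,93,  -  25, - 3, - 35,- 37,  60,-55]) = [ -93 , - 87, - 74, - 67.62,  -  55, - 37, - 35,  -  25,-8, - 3, - 29/19,59.07,60, 93 ]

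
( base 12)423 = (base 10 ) 603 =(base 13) 375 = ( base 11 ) 4A9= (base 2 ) 1001011011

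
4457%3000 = 1457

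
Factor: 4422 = 2^1*3^1*11^1*67^1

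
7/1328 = 7/1328 = 0.01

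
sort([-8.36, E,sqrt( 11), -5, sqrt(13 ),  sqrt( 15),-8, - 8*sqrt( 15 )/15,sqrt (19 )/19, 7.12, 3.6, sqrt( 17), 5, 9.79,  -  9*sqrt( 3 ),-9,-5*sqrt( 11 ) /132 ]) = [- 9 * sqrt( 3), -9, - 8.36 , - 8,- 5, - 8*sqrt( 15)/15, - 5*sqrt(11)/132, sqrt(19 )/19 , E, sqrt( 11),3.6, sqrt( 13), sqrt(15 ),sqrt(17), 5, 7.12 , 9.79]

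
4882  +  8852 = 13734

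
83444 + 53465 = 136909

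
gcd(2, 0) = 2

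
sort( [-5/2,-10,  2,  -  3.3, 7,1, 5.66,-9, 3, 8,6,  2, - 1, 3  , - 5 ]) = [ - 10,-9, - 5, - 3.3, - 5/2,-1,  1, 2,2, 3, 3, 5.66,6, 7,8]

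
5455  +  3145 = 8600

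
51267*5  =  256335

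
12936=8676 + 4260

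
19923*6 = 119538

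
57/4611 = 19/1537 = 0.01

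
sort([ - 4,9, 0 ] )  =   [ - 4,0 , 9 ]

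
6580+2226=8806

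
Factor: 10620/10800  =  59/60 = 2^( - 2)*3^(- 1)*5^( - 1 )*59^1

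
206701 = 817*253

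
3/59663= 3/59663=0.00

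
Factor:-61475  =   - 5^2*2459^1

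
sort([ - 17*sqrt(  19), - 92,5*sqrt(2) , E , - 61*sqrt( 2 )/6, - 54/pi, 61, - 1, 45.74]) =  [-92, - 17*sqrt(19), - 54/pi, - 61 *sqrt(2)/6, - 1, E, 5*sqrt(2 ), 45.74, 61]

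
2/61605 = 2/61605 = 0.00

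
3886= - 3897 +7783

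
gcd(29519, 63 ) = 7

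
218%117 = 101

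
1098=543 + 555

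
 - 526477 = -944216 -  - 417739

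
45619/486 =93+ 421/486 = 93.87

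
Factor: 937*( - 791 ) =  - 7^1*113^1*937^1 = - 741167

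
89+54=143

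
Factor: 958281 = 3^1*319427^1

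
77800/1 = 77800 = 77800.00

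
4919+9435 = 14354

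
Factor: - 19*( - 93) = 1767=3^1*19^1*31^1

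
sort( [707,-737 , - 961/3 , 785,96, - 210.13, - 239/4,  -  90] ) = [ - 737, - 961/3, - 210.13, - 90,  -  239/4, 96, 707, 785 ] 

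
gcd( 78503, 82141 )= 1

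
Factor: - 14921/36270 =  - 2^( - 1 ) *3^( - 2)*5^ ( - 1) * 13^( - 1)*31^(- 1 )*43^1 * 347^1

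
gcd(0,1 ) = 1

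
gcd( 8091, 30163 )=31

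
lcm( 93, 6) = 186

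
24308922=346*70257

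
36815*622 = 22898930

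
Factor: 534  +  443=977 = 977^1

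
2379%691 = 306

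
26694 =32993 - 6299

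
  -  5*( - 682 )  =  3410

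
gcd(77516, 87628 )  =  4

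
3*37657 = 112971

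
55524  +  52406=107930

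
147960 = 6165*24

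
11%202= 11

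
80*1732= 138560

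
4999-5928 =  - 929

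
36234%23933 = 12301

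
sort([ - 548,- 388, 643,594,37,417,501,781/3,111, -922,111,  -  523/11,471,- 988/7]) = [-922,-548, - 388, - 988/7,  -  523/11, 37,111,111,781/3,417, 471,501, 594,643]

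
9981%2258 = 949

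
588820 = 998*590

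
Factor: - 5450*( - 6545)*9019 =321709984750 = 2^1*5^3*7^1 * 11^1*17^1*29^1*109^1*311^1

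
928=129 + 799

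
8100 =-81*( - 100)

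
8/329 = 8/329 = 0.02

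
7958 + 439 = 8397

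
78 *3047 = 237666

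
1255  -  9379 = - 8124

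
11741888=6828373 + 4913515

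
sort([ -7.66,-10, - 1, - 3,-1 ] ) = [  -  10,- 7.66,- 3 ,-1, - 1]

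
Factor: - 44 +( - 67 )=-3^1*37^1=-111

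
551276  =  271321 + 279955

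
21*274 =5754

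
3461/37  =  3461/37 =93.54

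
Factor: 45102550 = 2^1*5^2*59^1*15289^1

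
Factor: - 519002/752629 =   -  682/989 = -2^1*11^1*23^(-1 )*31^1*43^( -1 ) 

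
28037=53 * 529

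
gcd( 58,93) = 1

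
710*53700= 38127000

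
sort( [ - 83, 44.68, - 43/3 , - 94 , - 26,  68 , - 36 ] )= [-94 , - 83,-36 ,  -  26 , - 43/3,44.68,68]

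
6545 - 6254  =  291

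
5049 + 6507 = 11556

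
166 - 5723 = -5557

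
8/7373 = 8/7373 = 0.00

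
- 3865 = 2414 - 6279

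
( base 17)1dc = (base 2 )1000001010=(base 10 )522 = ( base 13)312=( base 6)2230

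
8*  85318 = 682544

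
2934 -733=2201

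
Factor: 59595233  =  59595233^1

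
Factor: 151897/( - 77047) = - 77047^(-1 )*151897^1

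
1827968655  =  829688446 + 998280209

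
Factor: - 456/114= -2^2 =- 4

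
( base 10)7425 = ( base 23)e0j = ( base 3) 101012000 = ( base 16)1D01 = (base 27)A50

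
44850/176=254 + 73/88 = 254.83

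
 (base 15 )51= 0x4c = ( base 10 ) 76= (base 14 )56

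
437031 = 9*48559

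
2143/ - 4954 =-1 + 2811/4954  =  -0.43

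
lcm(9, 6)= 18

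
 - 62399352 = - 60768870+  - 1630482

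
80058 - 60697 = 19361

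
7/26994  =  7/26994 = 0.00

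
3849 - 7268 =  - 3419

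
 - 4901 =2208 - 7109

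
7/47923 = 7/47923=0.00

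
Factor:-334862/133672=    - 2^(-2 )*7^( - 2)*491^1 = - 491/196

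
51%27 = 24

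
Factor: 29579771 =13^1*23^1*98929^1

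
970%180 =70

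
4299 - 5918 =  - 1619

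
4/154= 2/77 = 0.03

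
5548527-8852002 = -3303475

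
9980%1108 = 8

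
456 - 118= 338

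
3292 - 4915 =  - 1623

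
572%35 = 12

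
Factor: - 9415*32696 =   -  2^3*5^1 * 7^1*61^1*67^1*269^1 = - 307832840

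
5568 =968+4600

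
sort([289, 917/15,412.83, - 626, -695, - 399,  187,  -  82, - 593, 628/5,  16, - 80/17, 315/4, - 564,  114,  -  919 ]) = [ - 919, - 695, - 626, - 593, - 564, - 399 , - 82, - 80/17,16,917/15, 315/4, 114, 628/5,187,289,412.83 ]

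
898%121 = 51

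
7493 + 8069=15562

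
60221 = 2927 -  - 57294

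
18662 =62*301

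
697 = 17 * 41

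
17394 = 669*26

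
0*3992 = 0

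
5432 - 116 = 5316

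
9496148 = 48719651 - 39223503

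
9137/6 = 1522  +  5/6 =1522.83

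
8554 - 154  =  8400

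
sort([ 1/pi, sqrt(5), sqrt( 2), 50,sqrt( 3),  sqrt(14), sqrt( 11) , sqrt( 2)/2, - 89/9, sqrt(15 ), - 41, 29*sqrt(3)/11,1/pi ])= [ - 41,-89/9,1/pi, 1/pi, sqrt(2)/2,sqrt( 2 ) , sqrt(3), sqrt( 5 ), sqrt( 11 ),sqrt( 14 ),  sqrt( 15), 29 * sqrt( 3) /11, 50]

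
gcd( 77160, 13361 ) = 1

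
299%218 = 81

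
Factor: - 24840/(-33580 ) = 2^1*  3^3*73^( - 1 )  =  54/73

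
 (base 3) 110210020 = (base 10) 9321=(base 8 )22151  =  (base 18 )1ADF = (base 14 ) 357b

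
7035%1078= 567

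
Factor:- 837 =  - 3^3 * 31^1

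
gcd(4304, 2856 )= 8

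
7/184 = 7/184 = 0.04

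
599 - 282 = 317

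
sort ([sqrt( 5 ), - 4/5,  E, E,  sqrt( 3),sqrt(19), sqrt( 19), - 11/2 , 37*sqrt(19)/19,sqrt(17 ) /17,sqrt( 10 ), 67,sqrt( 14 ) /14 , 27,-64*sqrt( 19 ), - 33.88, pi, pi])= [ - 64*sqrt(19 ),-33.88,-11/2,  -  4/5 , sqrt ( 17 ) /17, sqrt( 14) /14 , sqrt(3 ),sqrt(5 ),E,E, pi, pi , sqrt( 10), sqrt(19), sqrt( 19 ),37 * sqrt( 19)/19, 27,  67]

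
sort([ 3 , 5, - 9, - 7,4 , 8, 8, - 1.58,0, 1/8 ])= [ - 9, - 7, - 1.58, 0,1/8,3,4, 5,8,8 ] 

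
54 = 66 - 12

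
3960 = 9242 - 5282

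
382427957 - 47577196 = 334850761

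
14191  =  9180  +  5011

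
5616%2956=2660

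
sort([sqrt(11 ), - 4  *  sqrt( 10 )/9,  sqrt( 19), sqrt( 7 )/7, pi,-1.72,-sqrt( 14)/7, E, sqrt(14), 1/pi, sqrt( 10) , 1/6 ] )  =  [ - 1.72,-4*sqrt( 10)/9,-sqrt( 14 ) /7 , 1/6,1/pi, sqrt( 7)/7,E, pi,sqrt( 10 ),sqrt(11 ), sqrt( 14 ), sqrt ( 19) ]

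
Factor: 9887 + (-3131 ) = 6756 = 2^2*3^1*563^1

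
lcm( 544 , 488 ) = 33184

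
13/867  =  13/867 = 0.01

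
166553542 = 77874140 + 88679402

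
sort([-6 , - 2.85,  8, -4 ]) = [ - 6, - 4, - 2.85, 8 ] 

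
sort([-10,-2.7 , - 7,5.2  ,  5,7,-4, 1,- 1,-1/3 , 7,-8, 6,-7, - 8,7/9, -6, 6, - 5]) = [-10, - 8, - 8, - 7 , - 7, -6, - 5,-4, - 2.7,-1,- 1/3  ,  7/9,1,  5 , 5.2, 6,6,7,7]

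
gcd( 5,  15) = 5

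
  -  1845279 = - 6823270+4977991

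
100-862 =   -  762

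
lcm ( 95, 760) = 760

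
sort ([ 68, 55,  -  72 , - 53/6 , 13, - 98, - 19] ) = [ -98,- 72 , - 19, - 53/6, 13, 55, 68] 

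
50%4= 2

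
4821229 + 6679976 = 11501205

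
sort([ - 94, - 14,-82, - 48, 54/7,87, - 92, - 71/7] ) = [ - 94, - 92,-82,  -  48 , - 14,  -  71/7 , 54/7,87]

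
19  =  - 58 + 77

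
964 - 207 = 757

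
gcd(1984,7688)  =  248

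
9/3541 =9/3541 = 0.00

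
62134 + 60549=122683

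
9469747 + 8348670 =17818417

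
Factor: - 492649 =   -  103^1*4783^1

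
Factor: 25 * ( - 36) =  - 900 = -2^2*3^2 * 5^2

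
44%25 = 19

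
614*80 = 49120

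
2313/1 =2313 = 2313.00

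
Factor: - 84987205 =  - 5^1*239^1*71119^1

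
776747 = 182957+593790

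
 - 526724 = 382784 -909508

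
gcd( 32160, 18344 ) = 8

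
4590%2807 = 1783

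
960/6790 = 96/679 = 0.14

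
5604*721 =4040484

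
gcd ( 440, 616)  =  88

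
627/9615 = 209/3205 = 0.07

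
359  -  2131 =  - 1772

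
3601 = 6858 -3257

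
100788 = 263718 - 162930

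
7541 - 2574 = 4967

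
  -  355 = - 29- 326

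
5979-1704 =4275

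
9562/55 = 173 + 47/55 = 173.85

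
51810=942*55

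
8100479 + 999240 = 9099719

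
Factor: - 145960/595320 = - 89/363  =  -  3^( -1 )*11^(- 2) * 89^1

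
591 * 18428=10890948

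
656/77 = 656/77 = 8.52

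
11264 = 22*512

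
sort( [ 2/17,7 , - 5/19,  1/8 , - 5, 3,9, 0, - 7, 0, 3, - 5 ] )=[-7 , - 5, - 5 ,  -  5/19 , 0,0, 2/17,  1/8,3,  3,7, 9]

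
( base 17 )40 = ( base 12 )58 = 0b1000100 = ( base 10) 68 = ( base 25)2I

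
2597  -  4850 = -2253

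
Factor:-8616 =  - 2^3*3^1*359^1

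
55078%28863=26215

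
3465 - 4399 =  - 934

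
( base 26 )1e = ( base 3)1111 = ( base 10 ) 40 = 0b101000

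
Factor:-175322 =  - 2^1 * 7^2*1789^1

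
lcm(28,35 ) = 140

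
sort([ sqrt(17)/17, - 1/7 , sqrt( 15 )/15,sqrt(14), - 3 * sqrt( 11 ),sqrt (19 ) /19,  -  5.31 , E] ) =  [-3*sqrt ( 11 ) , - 5.31, - 1/7 , sqrt( 19 ) /19,  sqrt (17)/17,sqrt( 15) /15,E, sqrt( 14) ]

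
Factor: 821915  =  5^1 * 89^1*1847^1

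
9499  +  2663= 12162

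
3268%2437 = 831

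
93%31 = 0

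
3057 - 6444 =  - 3387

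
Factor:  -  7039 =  - 7039^1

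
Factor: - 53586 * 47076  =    -  2522614536 = - 2^3*3^3*13^1*229^1*3923^1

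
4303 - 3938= 365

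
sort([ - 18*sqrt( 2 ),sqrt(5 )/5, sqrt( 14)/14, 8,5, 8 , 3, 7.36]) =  [ - 18*sqrt( 2),sqrt ( 14 )/14,sqrt(5 )/5,3, 5,7.36,8,8]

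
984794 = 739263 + 245531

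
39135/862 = 39135/862 = 45.40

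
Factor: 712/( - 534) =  - 2^2*3^(-1 ) = - 4/3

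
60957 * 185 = 11277045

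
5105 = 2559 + 2546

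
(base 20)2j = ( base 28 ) 23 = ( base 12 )4B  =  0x3b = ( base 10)59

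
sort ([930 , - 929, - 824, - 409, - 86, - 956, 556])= [- 956 ,  -  929 ,-824 ,-409,-86, 556,930]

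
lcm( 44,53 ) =2332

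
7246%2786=1674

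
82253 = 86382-4129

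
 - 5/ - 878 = 5/878 = 0.01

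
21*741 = 15561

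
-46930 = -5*9386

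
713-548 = 165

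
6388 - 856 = 5532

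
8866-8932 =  - 66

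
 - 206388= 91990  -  298378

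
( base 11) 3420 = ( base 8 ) 10623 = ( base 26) 6h1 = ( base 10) 4499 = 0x1193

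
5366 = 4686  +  680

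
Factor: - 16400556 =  - 2^2*3^5*47^1 *359^1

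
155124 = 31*5004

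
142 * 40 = 5680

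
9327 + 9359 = 18686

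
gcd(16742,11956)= 2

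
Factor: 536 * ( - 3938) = -2110768 = - 2^4*11^1*67^1*179^1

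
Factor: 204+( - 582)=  - 2^1*3^3*7^1= - 378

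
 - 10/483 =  - 1  +  473/483 = -0.02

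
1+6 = 7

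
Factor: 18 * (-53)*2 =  - 1908 = - 2^2*3^2 *53^1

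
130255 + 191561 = 321816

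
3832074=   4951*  774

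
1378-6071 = -4693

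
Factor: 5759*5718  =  2^1*3^1*13^1*443^1*953^1 = 32929962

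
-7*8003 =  - 56021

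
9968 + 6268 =16236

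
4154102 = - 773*( - 5374) 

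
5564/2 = 2782 = 2782.00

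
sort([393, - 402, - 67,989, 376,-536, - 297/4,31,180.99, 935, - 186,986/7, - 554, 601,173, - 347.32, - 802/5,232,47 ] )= [  -  554, - 536, - 402, -347.32, - 186, - 802/5,-297/4,-67,31,47,986/7,173,180.99,  232,376, 393 , 601,935,989 ]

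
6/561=2/187=0.01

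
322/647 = 322/647= 0.50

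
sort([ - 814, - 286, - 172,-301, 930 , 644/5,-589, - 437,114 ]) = [  -  814, - 589, - 437, - 301,-286,-172,114, 644/5,930] 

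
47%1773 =47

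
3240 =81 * 40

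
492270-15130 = 477140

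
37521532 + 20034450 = 57555982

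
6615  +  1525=8140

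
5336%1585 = 581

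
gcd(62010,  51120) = 90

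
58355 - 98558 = -40203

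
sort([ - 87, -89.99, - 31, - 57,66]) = [ - 89.99, - 87,  -  57,-31, 66]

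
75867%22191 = 9294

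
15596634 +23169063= 38765697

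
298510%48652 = 6598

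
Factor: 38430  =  2^1*3^2 * 5^1*7^1*61^1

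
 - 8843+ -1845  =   -10688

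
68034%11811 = 8979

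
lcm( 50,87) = 4350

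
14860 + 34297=49157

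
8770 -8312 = 458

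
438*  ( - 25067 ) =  - 10979346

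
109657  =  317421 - 207764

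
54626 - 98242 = -43616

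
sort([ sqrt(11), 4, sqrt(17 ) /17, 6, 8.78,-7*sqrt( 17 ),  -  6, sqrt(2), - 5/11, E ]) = [-7*sqrt(17 ), - 6, - 5/11,sqrt(17)/17, sqrt( 2), E, sqrt(11), 4, 6,8.78 ] 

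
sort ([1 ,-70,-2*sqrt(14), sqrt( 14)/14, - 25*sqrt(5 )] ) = [-70, - 25*sqrt( 5),- 2*sqrt ( 14) , sqrt( 14 ) /14,1 ] 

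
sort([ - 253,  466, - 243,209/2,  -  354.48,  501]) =[ - 354.48, - 253, - 243 , 209/2,466, 501 ]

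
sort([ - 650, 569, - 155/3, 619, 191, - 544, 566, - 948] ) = [ - 948, - 650 , - 544, - 155/3, 191,  566, 569, 619 ] 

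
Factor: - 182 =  - 2^1 * 7^1*13^1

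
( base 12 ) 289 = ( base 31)CL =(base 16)189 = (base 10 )393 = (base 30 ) d3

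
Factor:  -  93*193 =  - 17949= -3^1 * 31^1*193^1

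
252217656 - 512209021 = -259991365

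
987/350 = 2 + 41/50 = 2.82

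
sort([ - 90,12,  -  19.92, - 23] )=[ - 90, - 23,  -  19.92 , 12 ] 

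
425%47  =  2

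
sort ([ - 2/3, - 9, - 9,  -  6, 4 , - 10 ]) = [-10,  -  9, -9, - 6, - 2/3,4 ]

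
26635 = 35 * 761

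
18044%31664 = 18044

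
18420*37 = 681540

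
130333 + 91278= 221611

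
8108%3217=1674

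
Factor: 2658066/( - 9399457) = -2^1*3^1*1453^( - 1)*6469^( - 1)*443011^1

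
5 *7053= 35265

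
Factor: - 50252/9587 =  - 2^2 * 17^1*739^1*9587^( - 1) 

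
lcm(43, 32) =1376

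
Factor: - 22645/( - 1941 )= 3^(-1)* 5^1*7^1 = 35/3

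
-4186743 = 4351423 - 8538166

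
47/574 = 47/574 =0.08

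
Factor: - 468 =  - 2^2*3^2* 13^1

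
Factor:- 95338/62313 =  - 2^1*3^( - 1)*73^1*653^1*20771^ (  -  1) 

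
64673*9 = 582057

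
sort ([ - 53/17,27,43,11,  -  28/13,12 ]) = [  -  53/17, - 28/13,11 , 12,27,43]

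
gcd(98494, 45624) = 2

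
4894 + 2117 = 7011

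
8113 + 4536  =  12649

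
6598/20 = 3299/10   =  329.90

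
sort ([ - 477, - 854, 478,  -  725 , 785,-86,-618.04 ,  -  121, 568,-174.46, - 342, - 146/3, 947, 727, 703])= [-854, - 725,-618.04,-477, - 342,-174.46, - 121,-86,-146/3 , 478, 568,  703 , 727,785,947 ]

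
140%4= 0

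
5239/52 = 403/4 = 100.75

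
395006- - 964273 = 1359279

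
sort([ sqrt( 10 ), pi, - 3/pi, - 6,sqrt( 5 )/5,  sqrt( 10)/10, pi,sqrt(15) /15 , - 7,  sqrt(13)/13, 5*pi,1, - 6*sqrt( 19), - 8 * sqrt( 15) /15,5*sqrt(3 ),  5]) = [ - 6*sqrt( 19 ), - 7,- 6, - 8*sqrt(  15)/15, - 3/pi,sqrt( 15)/15 , sqrt( 13)/13, sqrt( 10 )/10,  sqrt (5)/5, 1  ,  pi,  pi, sqrt( 10), 5, 5*sqrt( 3), 5*pi] 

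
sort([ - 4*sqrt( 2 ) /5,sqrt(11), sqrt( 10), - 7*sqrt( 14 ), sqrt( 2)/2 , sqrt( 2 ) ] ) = [  -  7*sqrt ( 14), - 4*sqrt( 2 )/5,sqrt( 2 ) /2,sqrt( 2 ),  sqrt ( 10),sqrt( 11) ]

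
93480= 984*95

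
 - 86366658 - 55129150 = - 141495808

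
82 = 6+76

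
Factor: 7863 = 3^1*2621^1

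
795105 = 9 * 88345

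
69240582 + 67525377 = 136765959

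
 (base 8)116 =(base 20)3i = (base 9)86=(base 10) 78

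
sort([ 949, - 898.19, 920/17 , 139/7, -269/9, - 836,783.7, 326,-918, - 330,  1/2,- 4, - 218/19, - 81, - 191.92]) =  [ - 918, -898.19 , - 836, - 330, - 191.92, - 81, - 269/9, - 218/19, -4,  1/2,139/7, 920/17,  326,783.7 , 949]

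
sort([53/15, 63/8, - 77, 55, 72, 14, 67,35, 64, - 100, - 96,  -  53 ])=[  -  100,  -  96, - 77,  -  53, 53/15, 63/8 , 14,35, 55,64,67 , 72] 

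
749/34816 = 749/34816 = 0.02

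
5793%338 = 47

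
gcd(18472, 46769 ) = 1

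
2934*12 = 35208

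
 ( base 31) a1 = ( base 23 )dc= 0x137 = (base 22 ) E3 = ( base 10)311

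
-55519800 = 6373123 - 61892923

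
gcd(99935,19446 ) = 1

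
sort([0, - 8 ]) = [ - 8,0 ] 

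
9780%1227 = 1191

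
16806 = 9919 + 6887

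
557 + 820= 1377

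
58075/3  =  58075/3 = 19358.33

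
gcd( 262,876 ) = 2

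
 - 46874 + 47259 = 385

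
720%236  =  12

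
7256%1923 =1487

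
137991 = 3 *45997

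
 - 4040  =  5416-9456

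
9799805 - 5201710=4598095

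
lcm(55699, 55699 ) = 55699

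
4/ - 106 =-1 + 51/53= -  0.04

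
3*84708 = 254124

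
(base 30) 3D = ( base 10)103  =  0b1100111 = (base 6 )251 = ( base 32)37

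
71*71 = 5041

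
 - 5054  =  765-5819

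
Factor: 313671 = 3^1*19^1*5503^1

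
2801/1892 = 2801/1892 = 1.48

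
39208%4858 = 344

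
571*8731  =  4985401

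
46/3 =46/3 = 15.33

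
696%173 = 4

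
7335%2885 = 1565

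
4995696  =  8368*597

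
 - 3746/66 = - 1873/33 = - 56.76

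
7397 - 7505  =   - 108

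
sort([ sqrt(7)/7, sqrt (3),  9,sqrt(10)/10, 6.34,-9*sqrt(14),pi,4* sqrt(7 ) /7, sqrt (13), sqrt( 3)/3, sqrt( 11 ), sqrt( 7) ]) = [ - 9*sqrt( 14 ), sqrt(10)/10,sqrt(7 ) /7 , sqrt( 3)/3, 4*sqrt(7)/7,sqrt (3 ),sqrt( 7),pi,sqrt(11) , sqrt(13 ), 6.34 , 9] 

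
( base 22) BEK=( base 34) 4U8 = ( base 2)1011000010100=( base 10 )5652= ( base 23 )AFH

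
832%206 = 8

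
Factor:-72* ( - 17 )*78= 2^4*3^3*13^1*17^1 =95472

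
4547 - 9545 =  - 4998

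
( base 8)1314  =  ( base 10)716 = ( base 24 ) 15k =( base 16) 2cc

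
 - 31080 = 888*( - 35)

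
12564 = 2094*6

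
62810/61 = 62810/61  =  1029.67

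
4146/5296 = 2073/2648 = 0.78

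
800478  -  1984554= - 1184076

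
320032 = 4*80008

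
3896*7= 27272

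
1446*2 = 2892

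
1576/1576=1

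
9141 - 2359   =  6782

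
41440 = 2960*14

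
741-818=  - 77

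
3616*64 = 231424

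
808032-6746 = 801286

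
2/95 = 2/95= 0.02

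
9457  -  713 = 8744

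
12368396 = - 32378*( - 382)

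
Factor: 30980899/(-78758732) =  - 2^(-2 )*13^ (  -  2) * 116507^( - 1 )*30980899^1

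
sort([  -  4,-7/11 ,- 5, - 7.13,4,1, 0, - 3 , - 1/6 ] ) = [  -  7.13,-5, - 4, - 3, - 7/11,-1/6, 0, 1,  4]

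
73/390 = 73/390 = 0.19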